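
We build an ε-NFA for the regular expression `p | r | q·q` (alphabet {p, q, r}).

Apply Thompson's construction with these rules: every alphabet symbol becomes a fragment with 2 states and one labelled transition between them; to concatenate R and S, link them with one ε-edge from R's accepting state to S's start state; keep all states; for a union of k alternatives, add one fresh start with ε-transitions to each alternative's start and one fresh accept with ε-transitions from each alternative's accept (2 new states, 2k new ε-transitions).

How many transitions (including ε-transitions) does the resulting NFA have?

11

Building bottom-up:
Each of the 4 symbol leaves contributes 1 transition (1 symbol, 0 ε).
  q·q — 3 transitions (2 symbol, 1 ε)
  p | r | q·q — 11 transitions (4 symbol, 7 ε)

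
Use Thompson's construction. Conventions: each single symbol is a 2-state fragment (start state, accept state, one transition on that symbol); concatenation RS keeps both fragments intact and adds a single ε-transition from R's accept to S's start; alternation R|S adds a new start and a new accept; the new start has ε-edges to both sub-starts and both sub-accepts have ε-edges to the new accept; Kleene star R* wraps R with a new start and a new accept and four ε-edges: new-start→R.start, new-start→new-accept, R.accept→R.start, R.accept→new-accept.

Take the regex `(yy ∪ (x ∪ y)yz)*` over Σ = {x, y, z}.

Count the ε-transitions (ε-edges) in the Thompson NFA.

Per subexpression:
Each of the 6 symbol leaves contributes 0 ε-transitions.
  yy → 1 ε-transition
  x ∪ y → 4 ε-transitions
  (x ∪ y)yz → 6 ε-transitions
  yy ∪ (x ∪ y)yz → 11 ε-transitions
  (yy ∪ (x ∪ y)yz)* → 15 ε-transitions

15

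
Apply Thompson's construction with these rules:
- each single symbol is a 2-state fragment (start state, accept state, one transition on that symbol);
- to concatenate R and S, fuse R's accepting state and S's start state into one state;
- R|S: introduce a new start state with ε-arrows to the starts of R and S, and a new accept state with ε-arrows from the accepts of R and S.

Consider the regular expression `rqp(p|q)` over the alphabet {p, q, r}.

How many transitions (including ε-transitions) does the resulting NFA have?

9

Bottom-up over the parse tree:
Each of the 5 symbol leaves contributes 1 transition (1 symbol, 0 ε).
  p|q → 6 transitions (2 symbol, 4 ε)
  rqp(p|q) → 9 transitions (5 symbol, 4 ε)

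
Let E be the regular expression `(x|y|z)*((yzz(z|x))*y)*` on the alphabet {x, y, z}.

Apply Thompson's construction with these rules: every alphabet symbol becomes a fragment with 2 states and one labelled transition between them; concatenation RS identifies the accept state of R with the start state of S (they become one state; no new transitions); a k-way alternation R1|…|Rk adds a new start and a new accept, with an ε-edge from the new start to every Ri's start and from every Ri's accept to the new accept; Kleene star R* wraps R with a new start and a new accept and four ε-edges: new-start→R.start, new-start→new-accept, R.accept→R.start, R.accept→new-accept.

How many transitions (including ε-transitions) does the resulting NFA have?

31

Building bottom-up:
Each of the 9 symbol leaves contributes 1 transition (1 symbol, 0 ε).
  x|y|z → 9 transitions (3 symbol, 6 ε)
  (x|y|z)* → 13 transitions (3 symbol, 10 ε)
  z|x → 6 transitions (2 symbol, 4 ε)
  yzz(z|x) → 9 transitions (5 symbol, 4 ε)
  (yzz(z|x))* → 13 transitions (5 symbol, 8 ε)
  (yzz(z|x))*y → 14 transitions (6 symbol, 8 ε)
  ((yzz(z|x))*y)* → 18 transitions (6 symbol, 12 ε)
  (x|y|z)*((yzz(z|x))*y)* → 31 transitions (9 symbol, 22 ε)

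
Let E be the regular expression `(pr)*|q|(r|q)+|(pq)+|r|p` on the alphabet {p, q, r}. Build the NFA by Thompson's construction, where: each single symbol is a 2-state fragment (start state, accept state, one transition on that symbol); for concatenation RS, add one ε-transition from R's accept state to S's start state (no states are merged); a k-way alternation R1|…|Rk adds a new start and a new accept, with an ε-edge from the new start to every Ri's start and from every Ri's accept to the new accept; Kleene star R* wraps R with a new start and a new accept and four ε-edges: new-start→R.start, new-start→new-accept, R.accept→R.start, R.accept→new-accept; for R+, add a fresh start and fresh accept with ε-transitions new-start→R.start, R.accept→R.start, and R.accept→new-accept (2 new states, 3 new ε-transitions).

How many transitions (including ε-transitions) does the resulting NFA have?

37

Recursing over subexpressions:
Each of the 9 symbol leaves contributes 1 transition (1 symbol, 0 ε).
  pr : 3 transitions (2 symbol, 1 ε)
  (pr)* : 7 transitions (2 symbol, 5 ε)
  r|q : 6 transitions (2 symbol, 4 ε)
  (r|q)+ : 9 transitions (2 symbol, 7 ε)
  pq : 3 transitions (2 symbol, 1 ε)
  (pq)+ : 6 transitions (2 symbol, 4 ε)
  (pr)*|q|(r|q)+|(pq)+|r|p : 37 transitions (9 symbol, 28 ε)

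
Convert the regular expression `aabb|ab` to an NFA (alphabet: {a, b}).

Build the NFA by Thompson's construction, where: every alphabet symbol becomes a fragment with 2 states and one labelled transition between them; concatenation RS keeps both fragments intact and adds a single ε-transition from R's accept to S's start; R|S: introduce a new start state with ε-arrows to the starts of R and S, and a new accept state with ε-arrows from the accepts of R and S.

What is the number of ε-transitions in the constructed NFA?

Per subexpression:
Each of the 6 symbol leaves contributes 0 ε-transitions.
  aabb → 3 ε-transitions
  ab → 1 ε-transition
  aabb|ab → 8 ε-transitions

8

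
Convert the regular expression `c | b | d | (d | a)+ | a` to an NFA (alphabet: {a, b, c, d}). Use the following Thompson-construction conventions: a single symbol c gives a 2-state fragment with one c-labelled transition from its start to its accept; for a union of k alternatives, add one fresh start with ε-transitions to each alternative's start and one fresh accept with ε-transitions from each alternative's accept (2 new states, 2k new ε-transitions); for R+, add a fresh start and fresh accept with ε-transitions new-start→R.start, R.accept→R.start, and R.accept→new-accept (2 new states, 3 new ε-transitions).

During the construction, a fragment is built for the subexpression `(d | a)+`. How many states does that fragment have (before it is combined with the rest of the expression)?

8

Fragment for `(d | a)+`:
Each of the 2 symbol leaves contributes a 2-state fragment.
  d | a : 6 states
  (d | a)+ : 8 states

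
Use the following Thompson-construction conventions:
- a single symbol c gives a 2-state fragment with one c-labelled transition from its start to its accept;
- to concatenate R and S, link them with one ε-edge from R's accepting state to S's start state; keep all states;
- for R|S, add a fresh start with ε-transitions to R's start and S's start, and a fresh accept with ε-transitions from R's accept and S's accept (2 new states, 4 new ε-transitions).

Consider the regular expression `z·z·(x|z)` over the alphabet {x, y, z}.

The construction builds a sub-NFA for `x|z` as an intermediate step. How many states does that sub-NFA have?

6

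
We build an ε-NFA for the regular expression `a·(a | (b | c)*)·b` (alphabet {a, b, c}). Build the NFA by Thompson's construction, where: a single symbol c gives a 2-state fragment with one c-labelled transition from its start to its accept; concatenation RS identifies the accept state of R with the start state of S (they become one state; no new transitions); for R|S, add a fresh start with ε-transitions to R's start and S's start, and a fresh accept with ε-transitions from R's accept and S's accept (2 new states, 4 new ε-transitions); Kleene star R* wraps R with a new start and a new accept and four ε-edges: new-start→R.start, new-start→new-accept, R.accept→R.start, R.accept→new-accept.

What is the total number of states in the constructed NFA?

14

Per subexpression:
Each of the 5 symbol leaves contributes a 2-state fragment.
  b | c : 6 states
  (b | c)* : 8 states
  a | (b | c)* : 12 states
  a·(a | (b | c)*)·b : 14 states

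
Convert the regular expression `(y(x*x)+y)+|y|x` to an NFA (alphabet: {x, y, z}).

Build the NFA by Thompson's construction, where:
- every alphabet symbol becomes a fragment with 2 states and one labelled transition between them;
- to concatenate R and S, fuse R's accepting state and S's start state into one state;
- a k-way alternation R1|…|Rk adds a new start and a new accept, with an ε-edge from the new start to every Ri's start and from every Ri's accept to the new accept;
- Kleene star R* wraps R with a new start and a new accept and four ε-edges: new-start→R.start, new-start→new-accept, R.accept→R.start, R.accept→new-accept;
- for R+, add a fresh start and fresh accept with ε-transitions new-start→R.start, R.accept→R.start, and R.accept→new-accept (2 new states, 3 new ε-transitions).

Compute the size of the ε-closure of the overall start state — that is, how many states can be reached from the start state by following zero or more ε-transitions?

Let C(F) = |ε-closure(F.start)| within fragment F, and note whether F accepts ε. Symbol fragments have C = 1 and do not accept ε. Then:
  x* : C = 1 (new start) + 1 (body) + 1 (new accept) = 3
  x*x : the left operand accepts ε, so the closure extends into the next operand (the shared merged state is already counted); C = 3 + (1−1) = 3
  (x*x)+ : C = 1 + 3 = 4 (the body doesn't accept ε, so the new accept is not reached)
  y(x*x)+y : C equals the left operand's closure size = 1 (its accept is not ε-reachable, so the closure stops there)
  (y(x*x)+y)+ : C = 1 + 1 = 2 (the body doesn't accept ε, so the new accept is not reached)
  (y(x*x)+y)+|y|x : C = 1 + 2 + 1 + 1 = 5 (the new accept is not ε-reachable since no branch accepts ε)

5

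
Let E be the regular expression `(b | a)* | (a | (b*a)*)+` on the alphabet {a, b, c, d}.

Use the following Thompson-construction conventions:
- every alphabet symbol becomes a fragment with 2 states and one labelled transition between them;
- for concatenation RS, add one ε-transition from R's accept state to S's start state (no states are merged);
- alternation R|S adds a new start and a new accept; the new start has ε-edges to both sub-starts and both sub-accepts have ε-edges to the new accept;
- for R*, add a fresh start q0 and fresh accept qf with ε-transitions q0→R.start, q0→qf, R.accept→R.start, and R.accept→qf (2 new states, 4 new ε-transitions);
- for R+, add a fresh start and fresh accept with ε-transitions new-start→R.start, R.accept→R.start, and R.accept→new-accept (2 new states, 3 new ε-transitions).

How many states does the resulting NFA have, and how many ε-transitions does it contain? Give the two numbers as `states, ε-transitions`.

By structural recursion:
Each of the 5 symbol leaves contributes 2 states and 0 ε-transitions.
  b | a — 6 states, 4 ε-transitions
  (b | a)* — 8 states, 8 ε-transitions
  b* — 4 states, 4 ε-transitions
  b*a — 6 states, 5 ε-transitions
  (b*a)* — 8 states, 9 ε-transitions
  a | (b*a)* — 12 states, 13 ε-transitions
  (a | (b*a)*)+ — 14 states, 16 ε-transitions
  (b | a)* | (a | (b*a)*)+ — 24 states, 28 ε-transitions

24, 28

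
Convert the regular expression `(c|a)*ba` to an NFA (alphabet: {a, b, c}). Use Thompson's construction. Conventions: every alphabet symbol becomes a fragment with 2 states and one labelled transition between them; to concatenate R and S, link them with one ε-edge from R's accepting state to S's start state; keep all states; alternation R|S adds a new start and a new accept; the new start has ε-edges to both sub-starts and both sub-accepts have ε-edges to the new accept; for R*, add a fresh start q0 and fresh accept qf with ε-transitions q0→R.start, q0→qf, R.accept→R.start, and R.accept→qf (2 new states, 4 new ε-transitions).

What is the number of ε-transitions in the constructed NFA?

10

Per subexpression:
Each of the 4 symbol leaves contributes 0 ε-transitions.
  c|a = 4 ε-transitions
  (c|a)* = 8 ε-transitions
  (c|a)*ba = 10 ε-transitions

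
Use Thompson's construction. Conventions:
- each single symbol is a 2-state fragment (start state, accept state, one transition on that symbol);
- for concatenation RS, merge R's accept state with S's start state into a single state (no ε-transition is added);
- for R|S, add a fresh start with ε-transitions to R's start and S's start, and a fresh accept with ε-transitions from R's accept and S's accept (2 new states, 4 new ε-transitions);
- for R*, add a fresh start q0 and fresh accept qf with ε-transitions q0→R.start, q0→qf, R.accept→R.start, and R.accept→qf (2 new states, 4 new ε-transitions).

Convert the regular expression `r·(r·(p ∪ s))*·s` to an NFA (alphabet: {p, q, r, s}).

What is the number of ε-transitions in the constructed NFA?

8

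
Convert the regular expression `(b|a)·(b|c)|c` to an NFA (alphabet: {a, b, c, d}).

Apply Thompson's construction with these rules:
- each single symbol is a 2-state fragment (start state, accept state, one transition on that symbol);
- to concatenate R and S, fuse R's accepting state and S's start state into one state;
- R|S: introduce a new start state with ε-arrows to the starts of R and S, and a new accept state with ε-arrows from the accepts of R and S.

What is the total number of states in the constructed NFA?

15

Per subexpression:
Each of the 5 symbol leaves contributes a 2-state fragment.
  b|a : 6 states
  b|c : 6 states
  (b|a)·(b|c) : 11 states
  (b|a)·(b|c)|c : 15 states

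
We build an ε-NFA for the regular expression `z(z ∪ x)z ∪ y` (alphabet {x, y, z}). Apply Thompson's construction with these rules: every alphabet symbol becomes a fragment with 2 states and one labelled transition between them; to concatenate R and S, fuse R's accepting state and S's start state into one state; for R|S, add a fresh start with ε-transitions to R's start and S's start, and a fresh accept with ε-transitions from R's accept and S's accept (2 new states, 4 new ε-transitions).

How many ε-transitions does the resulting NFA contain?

Per subexpression:
Each of the 5 symbol leaves contributes 0 ε-transitions.
  z ∪ x : 4 ε-transitions
  z(z ∪ x)z : 4 ε-transitions
  z(z ∪ x)z ∪ y : 8 ε-transitions

8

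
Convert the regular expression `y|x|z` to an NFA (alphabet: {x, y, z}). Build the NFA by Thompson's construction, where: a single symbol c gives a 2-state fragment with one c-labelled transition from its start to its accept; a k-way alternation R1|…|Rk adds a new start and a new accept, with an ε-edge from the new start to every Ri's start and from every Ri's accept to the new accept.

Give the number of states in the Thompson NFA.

8

Bottom-up over the parse tree:
Each of the 3 symbol leaves contributes a 2-state fragment.
  y|x|z : 8 states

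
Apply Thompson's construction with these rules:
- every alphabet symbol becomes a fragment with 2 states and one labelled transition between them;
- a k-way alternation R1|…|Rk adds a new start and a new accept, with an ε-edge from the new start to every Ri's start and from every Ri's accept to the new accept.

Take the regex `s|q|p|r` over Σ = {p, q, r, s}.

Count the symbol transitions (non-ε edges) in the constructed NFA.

4

Building bottom-up:
Each of the 4 symbol leaves contributes exactly 1 symbol transition.
  s|q|p|r → 4 symbol transitions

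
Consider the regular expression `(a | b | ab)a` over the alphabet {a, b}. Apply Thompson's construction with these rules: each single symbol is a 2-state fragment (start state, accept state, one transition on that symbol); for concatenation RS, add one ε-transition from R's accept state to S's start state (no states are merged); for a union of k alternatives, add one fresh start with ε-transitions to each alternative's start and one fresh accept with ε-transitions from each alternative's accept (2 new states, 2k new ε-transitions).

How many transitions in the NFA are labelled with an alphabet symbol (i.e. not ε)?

By structural recursion:
Each of the 5 symbol leaves contributes exactly 1 symbol transition.
  ab → 2 symbol transitions
  a | b | ab → 4 symbol transitions
  (a | b | ab)a → 5 symbol transitions

5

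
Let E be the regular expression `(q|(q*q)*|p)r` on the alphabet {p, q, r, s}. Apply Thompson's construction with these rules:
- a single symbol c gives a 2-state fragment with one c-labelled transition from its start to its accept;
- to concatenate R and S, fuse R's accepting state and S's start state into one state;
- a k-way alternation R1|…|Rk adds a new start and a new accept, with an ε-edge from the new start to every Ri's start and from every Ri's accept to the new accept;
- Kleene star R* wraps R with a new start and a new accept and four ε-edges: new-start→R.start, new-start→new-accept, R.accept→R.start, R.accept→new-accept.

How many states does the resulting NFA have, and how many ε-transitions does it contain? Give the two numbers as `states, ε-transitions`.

14, 14

Bottom-up over the parse tree:
Each of the 5 symbol leaves contributes 2 states and 0 ε-transitions.
  q* → 4 states, 4 ε-transitions
  q*q → 5 states, 4 ε-transitions
  (q*q)* → 7 states, 8 ε-transitions
  q|(q*q)*|p → 13 states, 14 ε-transitions
  (q|(q*q)*|p)r → 14 states, 14 ε-transitions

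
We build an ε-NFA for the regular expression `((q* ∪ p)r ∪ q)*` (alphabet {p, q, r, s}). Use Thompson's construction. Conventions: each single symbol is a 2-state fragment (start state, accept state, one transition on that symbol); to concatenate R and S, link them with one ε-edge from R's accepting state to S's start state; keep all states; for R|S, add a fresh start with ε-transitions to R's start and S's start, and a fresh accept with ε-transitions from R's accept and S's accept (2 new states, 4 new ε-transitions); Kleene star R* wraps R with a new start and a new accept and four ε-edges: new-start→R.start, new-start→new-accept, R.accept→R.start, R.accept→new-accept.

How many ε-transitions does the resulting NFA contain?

17

By structural recursion:
Each of the 4 symbol leaves contributes 0 ε-transitions.
  q* = 4 ε-transitions
  q* ∪ p = 8 ε-transitions
  (q* ∪ p)r = 9 ε-transitions
  (q* ∪ p)r ∪ q = 13 ε-transitions
  ((q* ∪ p)r ∪ q)* = 17 ε-transitions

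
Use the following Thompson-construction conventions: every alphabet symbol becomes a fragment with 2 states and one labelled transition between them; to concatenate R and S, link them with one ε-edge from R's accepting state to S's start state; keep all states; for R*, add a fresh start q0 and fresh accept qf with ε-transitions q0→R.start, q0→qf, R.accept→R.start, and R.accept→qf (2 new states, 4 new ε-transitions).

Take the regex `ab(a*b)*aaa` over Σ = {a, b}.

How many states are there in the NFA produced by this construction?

Building bottom-up:
Each of the 7 symbol leaves contributes a 2-state fragment.
  a* — 4 states
  a*b — 6 states
  (a*b)* — 8 states
  ab(a*b)*aaa — 18 states

18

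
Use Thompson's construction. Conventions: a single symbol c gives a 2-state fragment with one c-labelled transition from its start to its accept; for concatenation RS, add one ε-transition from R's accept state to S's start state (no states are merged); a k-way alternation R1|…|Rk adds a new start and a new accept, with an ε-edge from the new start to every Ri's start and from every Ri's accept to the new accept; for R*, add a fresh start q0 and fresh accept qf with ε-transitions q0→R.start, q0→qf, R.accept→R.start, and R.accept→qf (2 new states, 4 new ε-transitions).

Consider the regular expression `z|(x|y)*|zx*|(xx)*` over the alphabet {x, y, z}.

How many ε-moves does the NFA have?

Recursing over subexpressions:
Each of the 7 symbol leaves contributes 0 ε-transitions.
  x|y — 4 ε-transitions
  (x|y)* — 8 ε-transitions
  x* — 4 ε-transitions
  zx* — 5 ε-transitions
  xx — 1 ε-transition
  (xx)* — 5 ε-transitions
  z|(x|y)*|zx*|(xx)* — 26 ε-transitions

26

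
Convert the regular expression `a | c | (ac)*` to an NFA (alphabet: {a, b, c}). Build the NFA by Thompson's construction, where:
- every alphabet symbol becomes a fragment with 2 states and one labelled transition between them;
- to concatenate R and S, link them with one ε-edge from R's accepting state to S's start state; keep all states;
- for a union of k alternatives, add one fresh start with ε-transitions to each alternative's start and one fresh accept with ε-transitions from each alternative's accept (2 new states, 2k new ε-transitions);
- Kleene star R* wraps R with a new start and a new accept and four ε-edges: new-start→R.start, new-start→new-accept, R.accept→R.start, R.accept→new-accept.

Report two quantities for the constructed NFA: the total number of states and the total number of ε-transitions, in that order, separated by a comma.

Recursing over subexpressions:
Each of the 4 symbol leaves contributes 2 states and 0 ε-transitions.
  ac — 4 states, 1 ε-transition
  (ac)* — 6 states, 5 ε-transitions
  a | c | (ac)* — 12 states, 11 ε-transitions

12, 11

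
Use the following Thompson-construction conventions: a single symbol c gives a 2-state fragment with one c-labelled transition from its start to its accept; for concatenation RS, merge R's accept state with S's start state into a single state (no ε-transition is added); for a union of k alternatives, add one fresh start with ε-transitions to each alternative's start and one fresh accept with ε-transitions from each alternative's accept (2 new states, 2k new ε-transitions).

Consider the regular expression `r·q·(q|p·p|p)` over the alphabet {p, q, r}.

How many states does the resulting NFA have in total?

11

Recursing over subexpressions:
Each of the 6 symbol leaves contributes a 2-state fragment.
  p·p — 3 states
  q|p·p|p — 9 states
  r·q·(q|p·p|p) — 11 states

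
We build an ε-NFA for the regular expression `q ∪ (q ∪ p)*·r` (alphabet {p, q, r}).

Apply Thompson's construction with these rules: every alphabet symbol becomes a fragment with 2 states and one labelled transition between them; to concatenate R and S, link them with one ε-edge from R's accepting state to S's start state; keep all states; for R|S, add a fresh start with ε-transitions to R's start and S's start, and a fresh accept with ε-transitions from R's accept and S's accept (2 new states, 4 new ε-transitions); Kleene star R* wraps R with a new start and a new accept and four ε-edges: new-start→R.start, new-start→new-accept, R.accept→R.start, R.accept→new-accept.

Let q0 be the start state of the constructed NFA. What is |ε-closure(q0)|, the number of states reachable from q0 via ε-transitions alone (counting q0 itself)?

Work bottom-up. For each fragment F, track |ε-closure(F.start)| and whether F's accept lies in that closure (i.e. whether F accepts ε). A single-symbol fragment has closure size 1 and does not accept ε.
  q ∪ p : |closure| = 1 + 1 + 1 = 3 (the new accept is not ε-reachable since no branch accepts ε)
  (q ∪ p)* : new start has ε-edges to the inner start and to the new accept, so |closure| = 2 + 3 = 5
  (q ∪ p)*·r : |closure| = 5 + 1 = 6 (closure spills across the concat boundary because the left factor accepts ε)
  q ∪ (q ∪ p)*·r : |closure| = 1 + 1 + 6 = 8 (the new accept is not ε-reachable since no branch accepts ε)

8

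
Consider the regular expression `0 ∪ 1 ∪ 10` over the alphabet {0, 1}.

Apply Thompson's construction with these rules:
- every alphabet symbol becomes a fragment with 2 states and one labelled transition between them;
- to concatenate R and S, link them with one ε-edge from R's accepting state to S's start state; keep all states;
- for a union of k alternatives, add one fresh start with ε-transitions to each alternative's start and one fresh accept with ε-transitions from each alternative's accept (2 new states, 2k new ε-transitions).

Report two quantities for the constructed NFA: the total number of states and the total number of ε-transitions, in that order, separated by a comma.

Building bottom-up:
Each of the 4 symbol leaves contributes 2 states and 0 ε-transitions.
  10 — 4 states, 1 ε-transition
  0 ∪ 1 ∪ 10 — 10 states, 7 ε-transitions

10, 7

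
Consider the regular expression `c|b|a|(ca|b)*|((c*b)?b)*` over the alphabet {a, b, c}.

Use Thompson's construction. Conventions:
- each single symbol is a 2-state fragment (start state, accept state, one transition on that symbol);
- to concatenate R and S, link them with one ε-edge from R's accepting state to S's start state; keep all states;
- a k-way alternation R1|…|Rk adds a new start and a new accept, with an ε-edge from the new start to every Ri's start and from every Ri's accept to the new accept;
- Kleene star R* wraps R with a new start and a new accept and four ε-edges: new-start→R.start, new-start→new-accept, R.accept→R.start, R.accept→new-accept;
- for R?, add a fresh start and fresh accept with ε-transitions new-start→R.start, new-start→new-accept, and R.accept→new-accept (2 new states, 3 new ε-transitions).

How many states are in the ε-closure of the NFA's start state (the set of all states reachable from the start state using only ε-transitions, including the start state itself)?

Work bottom-up. For each fragment F, track |ε-closure(F.start)| and whether F's accept lies in that closure (i.e. whether F accepts ε). A single-symbol fragment has closure size 1 and does not accept ε.
  ca — same as the first factor's closure: |closure| = 1
  ca|b — |closure| = 1 + 1 + 1 = 3 (the new accept is not ε-reachable since no branch accepts ε)
  (ca|b)* — new start has ε-edges to the inner start and to the new accept, so |closure| = 2 + 3 = 5
  c* — the star's fresh start ε-reaches both the body's start and the fresh accept: |closure| = 2 + 1 = 3
  c*b — the left operand accepts ε, so the closure extends into the next operand (via the concat ε-link); |closure| = 3 + 1 = 4
  (c*b)? — new start has ε-edges to the inner start and to the new accept, so |closure| = 2 + 4 = 6
  (c*b)?b — |closure| = 6 + 1 = 7 (closure spills across the concat boundary because the left factor accepts ε)
  ((c*b)?b)* — |closure| = 1 (new start) + 7 (body) + 1 (new accept) = 9
  c|b|a|(ca|b)*|((c*b)?b)* — |closure| = 1 (new start) + (1 + 1 + 1 + 5 + 9) + 1 (new accept, since some branch ε-reaches its own accept) = 19

19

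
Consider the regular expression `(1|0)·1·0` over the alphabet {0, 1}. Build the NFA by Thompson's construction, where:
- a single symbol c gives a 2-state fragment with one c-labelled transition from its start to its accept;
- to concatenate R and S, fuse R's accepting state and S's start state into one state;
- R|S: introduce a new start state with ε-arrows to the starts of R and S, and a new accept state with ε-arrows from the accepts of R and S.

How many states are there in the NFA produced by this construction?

Per subexpression:
Each of the 4 symbol leaves contributes a 2-state fragment.
  1|0 = 6 states
  (1|0)·1·0 = 8 states

8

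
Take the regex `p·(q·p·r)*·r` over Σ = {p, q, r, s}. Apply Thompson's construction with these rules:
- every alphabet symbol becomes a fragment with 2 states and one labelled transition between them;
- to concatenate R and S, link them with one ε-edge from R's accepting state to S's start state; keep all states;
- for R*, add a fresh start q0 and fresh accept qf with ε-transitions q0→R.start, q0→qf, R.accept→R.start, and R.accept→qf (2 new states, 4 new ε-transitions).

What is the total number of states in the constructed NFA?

12

Building bottom-up:
Each of the 5 symbol leaves contributes a 2-state fragment.
  q·p·r = 6 states
  (q·p·r)* = 8 states
  p·(q·p·r)*·r = 12 states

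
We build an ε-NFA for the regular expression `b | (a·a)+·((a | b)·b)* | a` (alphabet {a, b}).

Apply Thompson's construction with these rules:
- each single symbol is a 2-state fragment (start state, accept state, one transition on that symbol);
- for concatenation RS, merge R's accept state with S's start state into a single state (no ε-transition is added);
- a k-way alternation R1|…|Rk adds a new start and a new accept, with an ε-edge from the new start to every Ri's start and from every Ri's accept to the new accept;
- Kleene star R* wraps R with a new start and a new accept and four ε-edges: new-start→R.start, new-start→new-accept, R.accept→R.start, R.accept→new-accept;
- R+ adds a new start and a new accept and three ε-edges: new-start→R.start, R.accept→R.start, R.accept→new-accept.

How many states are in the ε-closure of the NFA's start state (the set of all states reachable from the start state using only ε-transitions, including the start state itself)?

5

Compute the ε-closure size of each fragment's start state recursively; a symbol fragment's start has no outgoing ε-edge, so its closure is just itself (size 1).
  a·a : same as the first factor's closure: C = 1
  (a·a)+ : C = 1 + 1 = 2 (the body doesn't accept ε, so the new accept is not reached)
  a | b : C = 1 + 1 + 1 = 3 (the new accept is not ε-reachable since no branch accepts ε)
  (a | b)·b : same as the first factor's closure: C = 3
  ((a | b)·b)* : new start has ε-edges to the inner start and to the new accept, so C = 2 + 3 = 5
  (a·a)+·((a | b)·b)* : same as the first factor's closure: C = 2
  b | (a·a)+·((a | b)·b)* | a : new start ε-reaches every alternative's start; none of them accept ε, so the new accept is not reached: C = 1 + 1 + 2 + 1 = 5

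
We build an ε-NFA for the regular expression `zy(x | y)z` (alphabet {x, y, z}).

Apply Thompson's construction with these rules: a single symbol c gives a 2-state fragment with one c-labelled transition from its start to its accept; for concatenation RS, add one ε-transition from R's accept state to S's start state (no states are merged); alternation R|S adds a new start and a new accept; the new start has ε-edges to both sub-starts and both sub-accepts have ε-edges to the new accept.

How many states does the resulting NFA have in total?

12

Recursing over subexpressions:
Each of the 5 symbol leaves contributes a 2-state fragment.
  x | y = 6 states
  zy(x | y)z = 12 states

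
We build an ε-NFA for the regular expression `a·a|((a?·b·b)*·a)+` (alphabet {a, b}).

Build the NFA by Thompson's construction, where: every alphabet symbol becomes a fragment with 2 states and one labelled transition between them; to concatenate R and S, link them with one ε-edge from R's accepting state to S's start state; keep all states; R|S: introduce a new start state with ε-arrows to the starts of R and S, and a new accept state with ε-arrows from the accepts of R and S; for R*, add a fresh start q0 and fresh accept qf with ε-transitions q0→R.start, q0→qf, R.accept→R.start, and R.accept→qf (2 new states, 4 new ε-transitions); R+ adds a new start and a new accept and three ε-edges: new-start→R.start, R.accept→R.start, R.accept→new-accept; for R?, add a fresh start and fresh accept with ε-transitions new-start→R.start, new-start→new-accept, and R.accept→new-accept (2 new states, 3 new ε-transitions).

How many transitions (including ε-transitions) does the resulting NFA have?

24

Bottom-up over the parse tree:
Each of the 6 symbol leaves contributes 1 transition (1 symbol, 0 ε).
  a·a : 3 transitions (2 symbol, 1 ε)
  a? : 4 transitions (1 symbol, 3 ε)
  a?·b·b : 8 transitions (3 symbol, 5 ε)
  (a?·b·b)* : 12 transitions (3 symbol, 9 ε)
  (a?·b·b)*·a : 14 transitions (4 symbol, 10 ε)
  ((a?·b·b)*·a)+ : 17 transitions (4 symbol, 13 ε)
  a·a|((a?·b·b)*·a)+ : 24 transitions (6 symbol, 18 ε)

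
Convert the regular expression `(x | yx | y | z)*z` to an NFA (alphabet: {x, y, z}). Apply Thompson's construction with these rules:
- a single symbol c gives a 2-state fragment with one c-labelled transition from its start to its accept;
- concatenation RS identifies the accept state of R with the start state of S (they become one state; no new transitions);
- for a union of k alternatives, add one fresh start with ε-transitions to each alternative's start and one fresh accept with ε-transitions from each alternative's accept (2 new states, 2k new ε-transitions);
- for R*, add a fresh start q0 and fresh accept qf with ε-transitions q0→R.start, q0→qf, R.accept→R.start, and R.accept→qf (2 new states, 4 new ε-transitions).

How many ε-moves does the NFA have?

By structural recursion:
Each of the 6 symbol leaves contributes 0 ε-transitions.
  yx = 0 ε-transitions
  x | yx | y | z = 8 ε-transitions
  (x | yx | y | z)* = 12 ε-transitions
  (x | yx | y | z)*z = 12 ε-transitions

12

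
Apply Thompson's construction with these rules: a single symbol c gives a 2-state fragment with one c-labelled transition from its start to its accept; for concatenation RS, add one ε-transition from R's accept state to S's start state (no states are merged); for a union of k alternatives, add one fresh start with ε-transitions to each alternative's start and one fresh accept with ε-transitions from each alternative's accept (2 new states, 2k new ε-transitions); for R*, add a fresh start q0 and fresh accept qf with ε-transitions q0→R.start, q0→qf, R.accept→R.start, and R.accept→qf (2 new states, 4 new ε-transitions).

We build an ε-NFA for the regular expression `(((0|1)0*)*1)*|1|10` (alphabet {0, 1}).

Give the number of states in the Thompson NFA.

24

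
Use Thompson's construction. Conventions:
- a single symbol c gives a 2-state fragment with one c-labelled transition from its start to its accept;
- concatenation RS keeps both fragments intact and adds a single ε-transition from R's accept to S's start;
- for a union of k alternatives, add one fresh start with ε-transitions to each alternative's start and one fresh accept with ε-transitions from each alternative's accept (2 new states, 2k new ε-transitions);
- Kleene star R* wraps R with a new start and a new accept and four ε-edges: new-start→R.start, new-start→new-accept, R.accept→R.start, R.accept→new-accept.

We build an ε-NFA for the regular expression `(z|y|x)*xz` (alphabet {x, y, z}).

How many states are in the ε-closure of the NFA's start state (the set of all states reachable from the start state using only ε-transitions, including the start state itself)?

Let C(F) = |ε-closure(F.start)| within fragment F, and note whether F accepts ε. Symbol fragments have C = 1 and do not accept ε. Then:
  z|y|x : new start ε-reaches every alternative's start; none of them accept ε, so the new accept is not reached: |closure| = 1 + 1 + 1 + 1 = 4
  (z|y|x)* : the star's fresh start ε-reaches both the body's start and the fresh accept: |closure| = 2 + 4 = 6
  (z|y|x)*xz : |closure| = 6 + 1 = 7 (closure spills across the concat boundary because the left factor accepts ε)

7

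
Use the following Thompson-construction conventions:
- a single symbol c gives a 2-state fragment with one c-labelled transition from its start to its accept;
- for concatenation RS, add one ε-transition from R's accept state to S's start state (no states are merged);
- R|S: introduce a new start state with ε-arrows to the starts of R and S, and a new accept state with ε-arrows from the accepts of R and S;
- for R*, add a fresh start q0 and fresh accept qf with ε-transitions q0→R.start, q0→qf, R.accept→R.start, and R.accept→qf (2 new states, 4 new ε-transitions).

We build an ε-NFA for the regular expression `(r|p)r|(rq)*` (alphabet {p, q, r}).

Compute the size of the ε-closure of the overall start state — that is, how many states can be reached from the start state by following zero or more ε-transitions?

8

Work bottom-up. For each fragment F, track |ε-closure(F.start)| and whether F's accept lies in that closure (i.e. whether F accepts ε). A single-symbol fragment has closure size 1 and does not accept ε.
  r|p → |closure| = 1 + 1 + 1 = 3 (the new accept is not ε-reachable since no branch accepts ε)
  (r|p)r → |closure| equals the left operand's closure size = 3 (its accept is not ε-reachable, so the closure stops there)
  rq → |closure| equals the left operand's closure size = 1 (its accept is not ε-reachable, so the closure stops there)
  (rq)* → |closure| = 1 (new start) + 1 (body) + 1 (new accept) = 3
  (r|p)r|(rq)* → |closure| = 1 (new start) + (3 + 3) + 1 (new accept, since some branch ε-reaches its own accept) = 8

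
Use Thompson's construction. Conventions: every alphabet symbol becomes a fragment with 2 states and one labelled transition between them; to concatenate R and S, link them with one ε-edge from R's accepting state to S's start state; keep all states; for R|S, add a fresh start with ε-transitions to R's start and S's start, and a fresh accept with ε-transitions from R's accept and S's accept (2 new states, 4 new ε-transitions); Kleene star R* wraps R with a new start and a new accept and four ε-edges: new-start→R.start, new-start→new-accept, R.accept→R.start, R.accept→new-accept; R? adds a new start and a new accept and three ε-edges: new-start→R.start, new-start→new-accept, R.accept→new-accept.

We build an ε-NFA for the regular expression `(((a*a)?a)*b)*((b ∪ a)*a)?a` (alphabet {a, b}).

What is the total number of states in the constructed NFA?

30

By structural recursion:
Each of the 8 symbol leaves contributes a 2-state fragment.
  a* = 4 states
  a*a = 6 states
  (a*a)? = 8 states
  (a*a)?a = 10 states
  ((a*a)?a)* = 12 states
  ((a*a)?a)*b = 14 states
  (((a*a)?a)*b)* = 16 states
  b ∪ a = 6 states
  (b ∪ a)* = 8 states
  (b ∪ a)*a = 10 states
  ((b ∪ a)*a)? = 12 states
  (((a*a)?a)*b)*((b ∪ a)*a)?a = 30 states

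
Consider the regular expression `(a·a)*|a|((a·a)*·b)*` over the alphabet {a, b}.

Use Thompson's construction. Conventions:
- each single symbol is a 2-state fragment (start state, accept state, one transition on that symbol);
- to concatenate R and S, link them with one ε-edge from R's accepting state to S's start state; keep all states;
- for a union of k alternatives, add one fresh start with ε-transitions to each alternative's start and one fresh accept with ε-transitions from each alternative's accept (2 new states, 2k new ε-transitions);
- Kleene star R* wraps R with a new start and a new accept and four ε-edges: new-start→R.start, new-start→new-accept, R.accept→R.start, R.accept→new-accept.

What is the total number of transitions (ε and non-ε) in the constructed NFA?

27

Recursing over subexpressions:
Each of the 6 symbol leaves contributes 1 transition (1 symbol, 0 ε).
  a·a = 3 transitions (2 symbol, 1 ε)
  (a·a)* = 7 transitions (2 symbol, 5 ε)
  a·a = 3 transitions (2 symbol, 1 ε)
  (a·a)* = 7 transitions (2 symbol, 5 ε)
  (a·a)*·b = 9 transitions (3 symbol, 6 ε)
  ((a·a)*·b)* = 13 transitions (3 symbol, 10 ε)
  (a·a)*|a|((a·a)*·b)* = 27 transitions (6 symbol, 21 ε)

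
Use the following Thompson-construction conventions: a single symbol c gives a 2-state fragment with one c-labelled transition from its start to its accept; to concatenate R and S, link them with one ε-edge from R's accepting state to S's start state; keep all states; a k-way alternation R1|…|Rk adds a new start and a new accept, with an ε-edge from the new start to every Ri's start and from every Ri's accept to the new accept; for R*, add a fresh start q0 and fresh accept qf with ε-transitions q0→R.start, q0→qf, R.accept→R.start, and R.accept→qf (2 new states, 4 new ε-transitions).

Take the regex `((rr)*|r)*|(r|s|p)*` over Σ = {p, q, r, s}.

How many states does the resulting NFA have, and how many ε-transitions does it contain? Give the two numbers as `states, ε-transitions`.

24, 27

Building bottom-up:
Each of the 6 symbol leaves contributes 2 states and 0 ε-transitions.
  rr — 4 states, 1 ε-transition
  (rr)* — 6 states, 5 ε-transitions
  (rr)*|r — 10 states, 9 ε-transitions
  ((rr)*|r)* — 12 states, 13 ε-transitions
  r|s|p — 8 states, 6 ε-transitions
  (r|s|p)* — 10 states, 10 ε-transitions
  ((rr)*|r)*|(r|s|p)* — 24 states, 27 ε-transitions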